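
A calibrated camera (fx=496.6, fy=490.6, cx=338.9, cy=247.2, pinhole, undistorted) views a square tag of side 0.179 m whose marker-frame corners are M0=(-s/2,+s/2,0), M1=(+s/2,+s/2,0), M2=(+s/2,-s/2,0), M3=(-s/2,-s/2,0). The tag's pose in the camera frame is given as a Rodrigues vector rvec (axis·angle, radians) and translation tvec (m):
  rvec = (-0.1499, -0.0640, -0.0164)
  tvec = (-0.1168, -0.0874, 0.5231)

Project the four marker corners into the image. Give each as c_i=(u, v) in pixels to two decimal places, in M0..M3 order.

Intrinsics K: fx=496.6, fy=490.6, cx=338.9, cy=247.2
Marker side s = 0.179 m; corners in marker frame (Z=0):
  M0 = (-0.0895, +0.0895, 0)
  M1 = (+0.0895, +0.0895, 0)
  M2 = (+0.0895, -0.0895, 0)
  M3 = (-0.0895, -0.0895, 0)
rvec = (-0.1499, -0.0640, -0.0164), |rvec| = θ = 0.16381 rad = 9.386°
Rodrigues: sinθ=0.16308, 1−cosθ=0.01339; R = I + sinθ·[k]× + (1−cosθ)·[k]×²:
    [+0.99782 +0.02111 -0.06249]
    [-0.01154 +0.98866 +0.14975]
    [+0.06494 -0.14871 +0.98675]
t = (-0.1168, -0.0874, 0.5231) m
M0: Pc = R·M0+t = (-0.20422, +0.00212, +0.50398); u = 496.6·(-0.20422)/0.50398 + 338.9 = 137.6743, v = 490.6·(+0.00212)/0.50398 + 247.2 = 249.2614
M1: Pc = R·M1+t = (-0.02561, +0.00005, +0.51560); u = 496.6·(-0.02561)/0.51560 + 338.9 = 314.2384, v = 490.6·(+0.00005)/0.51560 + 247.2 = 247.2493
M2: Pc = R·M2+t = (-0.02938, -0.17692, +0.54222); u = 496.6·(-0.02938)/0.54222 + 338.9 = 311.9879, v = 490.6·(-0.17692)/0.54222 + 247.2 = 87.1256
M3: Pc = R·M3+t = (-0.20799, -0.17485, +0.53060); u = 496.6·(-0.20799)/0.53060 + 338.9 = 144.2322, v = 490.6·(-0.17485)/0.53060 + 247.2 = 85.5287

c0=(137.67, 249.26) c1=(314.24, 247.25) c2=(311.99, 87.13) c3=(144.23, 85.53)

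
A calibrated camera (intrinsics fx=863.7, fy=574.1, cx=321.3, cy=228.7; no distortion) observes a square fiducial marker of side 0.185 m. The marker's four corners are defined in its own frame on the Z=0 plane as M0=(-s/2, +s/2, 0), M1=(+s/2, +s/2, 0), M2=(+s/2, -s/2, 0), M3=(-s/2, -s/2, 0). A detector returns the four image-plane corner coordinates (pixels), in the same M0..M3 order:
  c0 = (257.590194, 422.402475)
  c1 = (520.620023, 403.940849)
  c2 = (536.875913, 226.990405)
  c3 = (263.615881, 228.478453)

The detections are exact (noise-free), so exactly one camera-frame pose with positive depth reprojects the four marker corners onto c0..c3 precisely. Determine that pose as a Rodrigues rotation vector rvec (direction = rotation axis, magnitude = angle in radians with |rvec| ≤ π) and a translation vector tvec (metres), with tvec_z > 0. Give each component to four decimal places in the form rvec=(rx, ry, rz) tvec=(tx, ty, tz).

rvec=(0.1304, -0.2867, 0.0106) tvec=(0.0513, 0.0908, 0.5575)

Intrinsics K: fx=863.7, fy=574.1, cx=321.3, cy=228.7
Marker side s = 0.185 m; corners in marker frame (Z=0):
  M0 = (-0.0925, +0.0925, 0)
  M1 = (+0.0925, +0.0925, 0)
  M2 = (+0.0925, -0.0925, 0)
  M3 = (-0.0925, -0.0925, 0)
Detected image corners:
  c0 = (257.590194, 422.402475) px
  c1 = (520.620023, 403.940849) px
  c2 = (536.875913, 226.990405) px
  c3 = (263.615881, 228.478453) px
Planar DLT: solve 8×8 A·h = b for H (H[2,2]=1):
  H  [+1648.95033 +28.18877 +400.84602]
  H  [+107.58644 +1073.04791 +322.16850]
  H  [+0.50700 +0.22729 +1.00000]
B = K⁻¹H; ‖b₁‖=1.793768, ‖b₂‖=1.793768; λ = 2/(‖b₁‖+‖b₂‖) = 0.557486, sign → tz>0 ⇒ λ=+0.557486
r₁ = λ·B[:,0] = (+0.95919,-0.00812,+0.28264); r₂ = λ·B[:,1] = (-0.02894,+0.99152,+0.12671)
r₃ = r₁×r₂ = (-0.28128,-0.12972,+0.95082); SVD([r₁ r₂ r₃]) → R = UVᵀ:
  R  [+0.95919 -0.02894 -0.28128]
  R  [-0.00812 +0.99152 -0.12972]
  R  [+0.28264 +0.12671 +0.95082]
t = (+0.05134, +0.09076, +0.55749) m
tr R = 2.901527; θ = arccos((tr R − 1)/2) = 0.315106 rad = 18.054°
axis k = ((R−Rᵀ)₃₂, (R−Rᵀ)₁₃, (R−Rᵀ)₂₁) / (2 sinθ) = (+0.413709, -0.909789, +0.033590)
rvec = θ·k = (+0.130362, -0.286680, +0.010584)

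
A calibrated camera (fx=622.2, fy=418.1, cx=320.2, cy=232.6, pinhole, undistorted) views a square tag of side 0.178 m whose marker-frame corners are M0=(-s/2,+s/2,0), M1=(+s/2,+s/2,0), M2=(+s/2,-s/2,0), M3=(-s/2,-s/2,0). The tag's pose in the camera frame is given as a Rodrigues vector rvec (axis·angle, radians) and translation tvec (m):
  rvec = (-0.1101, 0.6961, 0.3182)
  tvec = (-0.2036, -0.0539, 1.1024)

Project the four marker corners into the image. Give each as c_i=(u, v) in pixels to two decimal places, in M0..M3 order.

Intrinsics K: fx=622.2, fy=418.1, cx=320.2, cy=232.6
Marker side s = 0.178 m; corners in marker frame (Z=0):
  M0 = (-0.0890, +0.0890, 0)
  M1 = (+0.0890, +0.0890, 0)
  M2 = (+0.0890, -0.0890, 0)
  M3 = (-0.0890, -0.0890, 0)
rvec = (-0.1101, 0.6961, 0.3182), |rvec| = θ = 0.77326 rad = 44.304°
Rodrigues: sinθ=0.69847, 1−cosθ=0.28436; R = I + sinθ·[k]× + (1−cosθ)·[k]×²:
    [+0.72140 -0.32387 +0.61211]
    [+0.25098 +0.94608 +0.20479]
    [-0.64544 +0.00589 +0.76379]
t = (-0.2036, -0.0539, 1.1024) m
M0: Pc = R·M0+t = (-0.29663, +0.00796, +1.16037); u = 622.2·(-0.29663)/1.16037 + 320.2 = 161.1445, v = 418.1·(+0.00796)/1.16037 + 232.6 = 235.4697
M1: Pc = R·M1+t = (-0.16822, +0.05264, +1.04548); u = 622.2·(-0.16822)/1.04548 + 320.2 = 220.0868, v = 418.1·(+0.05264)/1.04548 + 232.6 = 253.6506
M2: Pc = R·M2+t = (-0.11057, -0.11576, +1.04443); u = 622.2·(-0.11057)/1.04443 + 320.2 = 254.3299, v = 418.1·(-0.11576)/1.04443 + 232.6 = 186.2580
M3: Pc = R·M3+t = (-0.23898, -0.16044, +1.15932); u = 622.2·(-0.23898)/1.15932 + 320.2 = 191.9407, v = 418.1·(-0.16044)/1.15932 + 232.6 = 174.7392

c0=(161.14, 235.47) c1=(220.09, 253.65) c2=(254.33, 186.26) c3=(191.94, 174.74)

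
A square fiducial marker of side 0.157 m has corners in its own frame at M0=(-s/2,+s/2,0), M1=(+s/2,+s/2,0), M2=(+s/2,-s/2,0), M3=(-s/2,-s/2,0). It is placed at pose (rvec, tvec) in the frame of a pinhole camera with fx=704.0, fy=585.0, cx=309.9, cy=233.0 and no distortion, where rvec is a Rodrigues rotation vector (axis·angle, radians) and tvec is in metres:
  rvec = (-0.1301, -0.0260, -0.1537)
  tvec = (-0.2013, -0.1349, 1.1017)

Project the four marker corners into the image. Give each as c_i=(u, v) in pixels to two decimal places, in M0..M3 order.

c0=(137.45, 208.21) c1=(238.10, 195.67) c2=(224.08, 115.60) c3=(125.17, 127.51)

Intrinsics K: fx=704.0, fy=585.0, cx=309.9, cy=233.0
Marker side s = 0.157 m; corners in marker frame (Z=0):
  M0 = (-0.0785, +0.0785, 0)
  M1 = (+0.0785, +0.0785, 0)
  M2 = (+0.0785, -0.0785, 0)
  M3 = (-0.0785, -0.0785, 0)
rvec = (-0.1301, -0.0260, -0.1537), |rvec| = θ = 0.20304 rad = 11.633°
Rodrigues: sinθ=0.20165, 1−cosθ=0.02054; R = I + sinθ·[k]× + (1−cosθ)·[k]×²:
    [+0.98789 +0.15433 -0.01586]
    [-0.15096 +0.97979 +0.13120]
    [+0.03579 -0.12722 +0.99123]
t = (-0.2013, -0.1349, 1.1017) m
M0: Pc = R·M0+t = (-0.26673, -0.04614, +1.08890); u = 704.0·(-0.26673)/1.08890 + 309.9 = 137.4504, v = 585.0·(-0.04614)/1.08890 + 233.0 = 208.2142
M1: Pc = R·M1+t = (-0.11164, -0.06984, +1.09452); u = 704.0·(-0.11164)/1.09452 + 309.9 = 238.0958, v = 585.0·(-0.06984)/1.09452 + 233.0 = 195.6738
M2: Pc = R·M2+t = (-0.13587, -0.22366, +1.11450); u = 704.0·(-0.13587)/1.11450 + 309.9 = 224.0770, v = 585.0·(-0.22366)/1.11450 + 233.0 = 115.5984
M3: Pc = R·M3+t = (-0.29096, -0.19996, +1.10888); u = 704.0·(-0.29096)/1.10888 + 309.9 = 125.1735, v = 585.0·(-0.19996)/1.10888 + 233.0 = 127.5071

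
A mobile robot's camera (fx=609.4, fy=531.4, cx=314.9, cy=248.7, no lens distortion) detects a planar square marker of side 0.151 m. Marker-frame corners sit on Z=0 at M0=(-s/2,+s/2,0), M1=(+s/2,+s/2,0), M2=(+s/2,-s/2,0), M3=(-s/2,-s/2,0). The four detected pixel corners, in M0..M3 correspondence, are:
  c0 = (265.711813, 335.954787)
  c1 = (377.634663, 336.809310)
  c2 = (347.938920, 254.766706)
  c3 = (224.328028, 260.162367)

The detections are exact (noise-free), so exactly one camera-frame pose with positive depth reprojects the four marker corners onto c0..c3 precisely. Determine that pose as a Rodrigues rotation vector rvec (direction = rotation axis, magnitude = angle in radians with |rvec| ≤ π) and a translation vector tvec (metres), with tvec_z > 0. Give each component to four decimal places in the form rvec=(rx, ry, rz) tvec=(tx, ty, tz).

Intrinsics K: fx=609.4, fy=531.4, cx=314.9, cy=248.7
Marker side s = 0.151 m; corners in marker frame (Z=0):
  M0 = (-0.0755, +0.0755, 0)
  M1 = (+0.0755, +0.0755, 0)
  M2 = (+0.0755, -0.0755, 0)
  M3 = (-0.0755, -0.0755, 0)
Detected image corners:
  c0 = (265.711813, 335.954787) px
  c1 = (377.634663, 336.809310) px
  c2 = (347.938920, 254.766706) px
  c3 = (224.328028, 260.162367) px
Planar DLT: solve 8×8 A·h = b for H (H[2,2]=1):
  H  [+625.22388 +482.54210 +302.75977]
  H  [-162.60151 +761.92055 +299.37497]
  H  [-0.50123 +0.80853 +1.00000]
B = K⁻¹H; ‖b₁‖=1.381119, ‖b₂‖=1.381119; λ = 2/(‖b₁‖+‖b₂‖) = 0.724051, sign → tz>0 ⇒ λ=+0.724051
r₁ = λ·B[:,0] = (+0.93039,-0.05170,-0.36292); r₂ = λ·B[:,1] = (+0.27082,+0.76416,+0.58542)
r₃ = r₁×r₂ = (+0.24706,-0.64295,+0.72497); SVD([r₁ r₂ r₃]) → R = UVᵀ:
  R  [+0.93039 +0.27082 +0.24706]
  R  [-0.05170 +0.76416 -0.64295]
  R  [-0.36292 +0.58542 +0.72497]
t = (-0.01442, +0.06905, +0.72405) m
tr R = 2.419516; θ = arccos((tr R − 1)/2) = 0.781642 rad = 44.785°
axis k = ((R−Rᵀ)₃₂, (R−Rᵀ)₁₃, (R−Rᵀ)₂₁) / (2 sinθ) = (+0.871866, +0.432951, -0.228918)
rvec = θ·k = (+0.681487, +0.338413, -0.178932)

rvec=(0.6815, 0.3384, -0.1789) tvec=(-0.0144, 0.0690, 0.7241)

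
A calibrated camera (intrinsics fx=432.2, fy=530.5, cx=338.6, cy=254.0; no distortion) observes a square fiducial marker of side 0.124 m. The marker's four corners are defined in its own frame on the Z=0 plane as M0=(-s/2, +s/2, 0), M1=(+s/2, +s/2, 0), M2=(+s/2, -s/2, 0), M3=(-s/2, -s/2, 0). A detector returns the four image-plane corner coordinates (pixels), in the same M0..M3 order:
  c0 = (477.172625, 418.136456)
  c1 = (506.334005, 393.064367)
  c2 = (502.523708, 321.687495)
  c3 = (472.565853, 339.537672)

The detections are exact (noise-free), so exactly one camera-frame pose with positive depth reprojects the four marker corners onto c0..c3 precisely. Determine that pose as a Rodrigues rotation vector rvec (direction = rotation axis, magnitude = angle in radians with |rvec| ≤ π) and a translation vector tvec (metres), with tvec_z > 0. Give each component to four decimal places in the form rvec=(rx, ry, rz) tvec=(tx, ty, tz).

rvec=(0.0460, -0.7674, -0.1267) tvec=(0.3004, 0.1835, 0.8552)

Intrinsics K: fx=432.2, fy=530.5, cx=338.6, cy=254.0
Marker side s = 0.124 m; corners in marker frame (Z=0):
  M0 = (-0.0620, +0.0620, 0)
  M1 = (+0.0620, +0.0620, 0)
  M2 = (+0.0620, -0.0620, 0)
  M3 = (-0.0620, -0.0620, 0)
Detected image corners:
  c0 = (477.172625, 418.136456) px
  c1 = (506.334005, 393.064367) px
  c2 = (502.523708, 321.687495) px
  c3 = (472.565853, 339.537672) px
Planar DLT: solve 8×8 A·h = b for H (H[2,2]=1):
  H  [+633.03144 +83.98744 +490.40102]
  H  [+123.44310 +641.03058 +367.80862]
  H  [+0.80602 +0.10254 +1.00000]
B = K⁻¹H; ‖b₁‖=1.169352, ‖b₂‖=1.169352; λ = 2/(‖b₁‖+‖b₂‖) = 0.855174, sign → tz>0 ⇒ λ=+0.855174
r₁ = λ·B[:,0] = (+0.71254,-0.13104,+0.68929); r₂ = λ·B[:,1] = (+0.09748,+0.99137,+0.08769)
r₃ = r₁×r₂ = (-0.69483,+0.00471,+0.71916); SVD([r₁ r₂ r₃]) → R = UVᵀ:
  R  [+0.71254 +0.09748 -0.69483]
  R  [-0.13104 +0.99137 +0.00471]
  R  [+0.68929 +0.08769 +0.71916]
t = (+0.30036, +0.18346, +0.85517) m
tr R = 2.423064; θ = arccos((tr R − 1)/2) = 0.779120 rad = 44.640°
axis k = ((R−Rᵀ)₃₂, (R−Rᵀ)₁₃, (R−Rᵀ)₂₁) / (2 sinθ) = (+0.059045, -0.984922, -0.162611)
rvec = θ·k = (+0.046003, -0.767372, -0.126694)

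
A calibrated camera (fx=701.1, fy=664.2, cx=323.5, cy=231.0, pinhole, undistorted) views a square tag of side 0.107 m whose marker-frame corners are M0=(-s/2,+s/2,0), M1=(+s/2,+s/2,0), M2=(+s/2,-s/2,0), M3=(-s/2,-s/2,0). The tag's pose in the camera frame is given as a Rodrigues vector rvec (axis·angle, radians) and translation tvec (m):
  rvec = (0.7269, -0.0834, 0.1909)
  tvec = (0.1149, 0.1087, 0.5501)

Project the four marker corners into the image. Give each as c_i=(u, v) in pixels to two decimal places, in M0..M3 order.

c0=(386.27, 392.13) c1=(508.64, 405.32) c2=(562.35, 329.24) c3=(424.76, 311.97)

Intrinsics K: fx=701.1, fy=664.2, cx=323.5, cy=231.0
Marker side s = 0.107 m; corners in marker frame (Z=0):
  M0 = (-0.0535, +0.0535, 0)
  M1 = (+0.0535, +0.0535, 0)
  M2 = (+0.0535, -0.0535, 0)
  M3 = (-0.0535, -0.0535, 0)
rvec = (0.7269, -0.0834, 0.1909), |rvec| = θ = 0.75616 rad = 43.325°
Rodrigues: sinθ=0.68613, 1−cosθ=0.27253; R = I + sinθ·[k]× + (1−cosθ)·[k]×²:
    [+0.97932 -0.20212 -0.00954]
    [+0.14433 +0.73079 -0.66717]
    [+0.14182 +0.65199 +0.74484]
t = (0.1149, 0.1087, 0.5501) m
M0: Pc = R·M0+t = (+0.05169, +0.14008, +0.57739); u = 701.1·(+0.05169)/0.57739 + 323.5 = 386.2687, v = 664.2·(+0.14008)/0.57739 + 231.0 = 392.1348
M1: Pc = R·M1+t = (+0.15648, +0.15552, +0.59257); u = 701.1·(+0.15648)/0.59257 + 323.5 = 508.6401, v = 664.2·(+0.15552)/0.59257 + 231.0 = 405.3182
M2: Pc = R·M2+t = (+0.17811, +0.07732, +0.52281); u = 701.1·(+0.17811)/0.52281 + 323.5 = 562.3470, v = 664.2·(+0.07732)/0.52281 + 231.0 = 329.2368
M3: Pc = R·M3+t = (+0.07332, +0.06188, +0.50763); u = 701.1·(+0.07332)/0.50763 + 323.5 = 424.7635, v = 664.2·(+0.06188)/0.50763 + 231.0 = 311.9674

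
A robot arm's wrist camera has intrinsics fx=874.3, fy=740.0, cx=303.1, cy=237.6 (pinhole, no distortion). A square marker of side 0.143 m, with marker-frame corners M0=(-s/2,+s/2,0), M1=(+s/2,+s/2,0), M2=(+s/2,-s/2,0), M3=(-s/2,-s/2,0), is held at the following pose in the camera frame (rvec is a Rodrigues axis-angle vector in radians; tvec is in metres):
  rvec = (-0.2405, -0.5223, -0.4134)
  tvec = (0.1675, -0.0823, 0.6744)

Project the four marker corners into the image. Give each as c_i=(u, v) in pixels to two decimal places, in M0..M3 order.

Intrinsics K: fx=874.3, fy=740.0, cx=303.1, cy=237.6
Marker side s = 0.143 m; corners in marker frame (Z=0):
  M0 = (-0.0715, +0.0715, 0)
  M1 = (+0.0715, +0.0715, 0)
  M2 = (+0.0715, -0.0715, 0)
  M3 = (-0.0715, -0.0715, 0)
rvec = (-0.2405, -0.5223, -0.4134), |rvec| = θ = 0.70819 rad = 40.576°
Rodrigues: sinθ=0.65046, 1−cosθ=0.24046; R = I + sinθ·[k]× + (1−cosθ)·[k]×²:
    [+0.78727 +0.43993 -0.43205]
    [-0.31948 +0.89033 +0.32442]
    [+0.52739 -0.11737 +0.84148]
t = (0.1675, -0.0823, 0.6744) m
M0: Pc = R·M0+t = (+0.14266, +0.00420, +0.62830); u = 874.3·(+0.14266)/0.62830 + 303.1 = 501.6230, v = 740.0·(+0.00420)/0.62830 + 237.6 = 242.5480
M1: Pc = R·M1+t = (+0.25524, -0.04148, +0.70372); u = 874.3·(+0.25524)/0.70372 + 303.1 = 620.2168, v = 740.0·(-0.04148)/0.70372 + 237.6 = 193.9773
M2: Pc = R·M2+t = (+0.19234, -0.16880, +0.72050); u = 874.3·(+0.19234)/0.72050 + 303.1 = 536.4913, v = 740.0·(-0.16880)/0.72050 + 237.6 = 64.2305
M3: Pc = R·M3+t = (+0.07976, -0.12312, +0.64508); u = 874.3·(+0.07976)/0.64508 + 303.1 = 411.1949, v = 740.0·(-0.12312)/0.64508 + 237.6 = 96.3688

c0=(501.62, 242.55) c1=(620.22, 193.98) c2=(536.49, 64.23) c3=(411.19, 96.37)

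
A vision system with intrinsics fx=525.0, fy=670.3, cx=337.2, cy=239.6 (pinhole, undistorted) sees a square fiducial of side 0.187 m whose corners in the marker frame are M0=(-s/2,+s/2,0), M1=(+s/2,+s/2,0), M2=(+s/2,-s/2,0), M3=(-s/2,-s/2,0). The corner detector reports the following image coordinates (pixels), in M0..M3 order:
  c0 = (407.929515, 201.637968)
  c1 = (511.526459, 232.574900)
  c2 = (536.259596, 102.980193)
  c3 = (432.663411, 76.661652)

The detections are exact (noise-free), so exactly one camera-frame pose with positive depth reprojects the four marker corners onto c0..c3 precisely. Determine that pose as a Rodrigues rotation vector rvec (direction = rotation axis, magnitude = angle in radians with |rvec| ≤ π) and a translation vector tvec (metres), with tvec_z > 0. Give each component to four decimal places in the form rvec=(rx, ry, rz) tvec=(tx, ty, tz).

Intrinsics K: fx=525.0, fy=670.3, cx=337.2, cy=239.6
Marker side s = 0.187 m; corners in marker frame (Z=0):
  M0 = (-0.0935, +0.0935, 0)
  M1 = (+0.0935, +0.0935, 0)
  M2 = (+0.0935, -0.0935, 0)
  M3 = (-0.0935, -0.0935, 0)
Detected image corners:
  c0 = (407.929515, 201.637968) px
  c1 = (511.526459, 232.574900) px
  c2 = (536.259596, 102.980193) px
  c3 = (432.663411, 76.661652) px
Planar DLT: solve 8×8 A·h = b for H (H[2,2]=1):
  H  [+467.06347 -153.03745 +471.25384]
  H  [+124.78077 +673.70603 +152.95541]
  H  [-0.18413 -0.04400 +1.00000]
B = K⁻¹H; ‖b₁‖=1.055122, ‖b₂‖=1.055122; λ = 2/(‖b₁‖+‖b₂‖) = 0.947757, sign → tz>0 ⇒ λ=+0.947757
r₁ = λ·B[:,0] = (+0.95526,+0.23881,-0.17451); r₂ = λ·B[:,1] = (-0.24949,+0.96748,-0.04170)
r₃ = r₁×r₂ = (+0.15888,+0.08338,+0.98377); SVD([r₁ r₂ r₃]) → R = UVᵀ:
  R  [+0.95526 -0.24949 +0.15888]
  R  [+0.23881 +0.96748 +0.08338]
  R  [-0.17451 -0.04170 +0.98377]
t = (+0.24200, -0.12251, +0.94776) m
tr R = 2.906507; θ = arccos((tr R − 1)/2) = 0.306970 rad = 17.588°
axis k = ((R−Rᵀ)₃₂, (R−Rᵀ)₁₃, (R−Rᵀ)₂₁) / (2 sinθ) = (-0.206964, +0.551664, +0.807980)
rvec = θ·k = (-0.063532, +0.169345, +0.248026)

rvec=(-0.0635, 0.1693, 0.2480) tvec=(0.2420, -0.1225, 0.9478)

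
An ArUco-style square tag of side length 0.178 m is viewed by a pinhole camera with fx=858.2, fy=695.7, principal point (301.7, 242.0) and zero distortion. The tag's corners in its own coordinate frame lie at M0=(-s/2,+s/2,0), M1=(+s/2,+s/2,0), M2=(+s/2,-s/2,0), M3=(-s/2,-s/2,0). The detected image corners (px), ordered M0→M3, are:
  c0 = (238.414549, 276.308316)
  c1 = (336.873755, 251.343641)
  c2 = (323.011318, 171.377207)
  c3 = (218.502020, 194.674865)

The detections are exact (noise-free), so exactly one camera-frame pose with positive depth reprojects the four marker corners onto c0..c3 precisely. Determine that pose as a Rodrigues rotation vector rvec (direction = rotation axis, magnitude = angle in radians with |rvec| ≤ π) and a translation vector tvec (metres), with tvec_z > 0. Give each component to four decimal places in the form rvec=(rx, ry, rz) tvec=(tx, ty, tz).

rvec=(0.4028, -0.3491, -0.2230) tvec=(-0.0346, -0.0354, 1.3921)

Intrinsics K: fx=858.2, fy=695.7, cx=301.7, cy=242.0
Marker side s = 0.178 m; corners in marker frame (Z=0):
  M0 = (-0.0890, +0.0890, 0)
  M1 = (+0.0890, +0.0890, 0)
  M2 = (+0.0890, -0.0890, 0)
  M3 = (-0.0890, -0.0890, 0)
Detected image corners:
  c0 = (238.414549, 276.308316) px
  c1 = (336.873755, 251.343641) px
  c2 = (323.011318, 171.377207) px
  c3 = (218.502020, 194.674865) px
Planar DLT: solve 8×8 A·h = b for H (H[2,2]=1):
  H  [+627.11550 +178.51533 +280.35537]
  H  [-89.73291 +521.02866 +224.28627]
  H  [+0.20571 +0.30069 +1.00000]
B = K⁻¹H; ‖b₁‖=0.718362, ‖b₂‖=0.718362; λ = 2/(‖b₁‖+‖b₂‖) = 1.392056, sign → tz>0 ⇒ λ=+1.392056
r₁ = λ·B[:,0] = (+0.91655,-0.27916,+0.28636); r₂ = λ·B[:,1] = (+0.14241,+0.89695,+0.41858)
r₃ = r₁×r₂ = (-0.37370,-0.34287,+0.86185); SVD([r₁ r₂ r₃]) → R = UVᵀ:
  R  [+0.91655 +0.14241 -0.37370]
  R  [-0.27916 +0.89695 -0.34287]
  R  [+0.28636 +0.41858 +0.86185]
t = (-0.03462, -0.03544, +1.39206) m
tr R = 2.675351; θ = arccos((tr R − 1)/2) = 0.577783 rad = 33.105°
axis k = ((R−Rᵀ)₃₂, (R−Rᵀ)₁₃, (R−Rᵀ)₂₁) / (2 sinθ) = (+0.697080, -0.604262, -0.385937)
rvec = θ·k = (+0.402761, -0.349132, -0.222988)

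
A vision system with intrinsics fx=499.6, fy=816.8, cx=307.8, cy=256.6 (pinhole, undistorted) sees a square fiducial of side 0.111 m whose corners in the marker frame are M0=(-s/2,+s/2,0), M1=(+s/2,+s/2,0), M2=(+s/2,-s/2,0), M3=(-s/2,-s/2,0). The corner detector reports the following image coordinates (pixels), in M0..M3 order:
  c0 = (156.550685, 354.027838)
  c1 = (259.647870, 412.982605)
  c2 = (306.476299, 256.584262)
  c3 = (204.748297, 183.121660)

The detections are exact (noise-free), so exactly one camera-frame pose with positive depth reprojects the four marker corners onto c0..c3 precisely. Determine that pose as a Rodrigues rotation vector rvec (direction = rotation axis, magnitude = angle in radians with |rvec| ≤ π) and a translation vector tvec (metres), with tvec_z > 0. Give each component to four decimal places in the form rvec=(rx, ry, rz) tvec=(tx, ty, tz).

Intrinsics K: fx=499.6, fy=816.8, cx=307.8, cy=256.6
Marker side s = 0.111 m; corners in marker frame (Z=0):
  M0 = (-0.0555, +0.0555, 0)
  M1 = (+0.0555, +0.0555, 0)
  M2 = (+0.0555, -0.0555, 0)
  M3 = (-0.0555, -0.0555, 0)
Detected image corners:
  c0 = (156.550685, 354.027838) px
  c1 = (259.647870, 412.982605) px
  c2 = (306.476299, 256.584262) px
  c3 = (204.748297, 183.121660) px
Planar DLT: solve 8×8 A·h = b for H (H[2,2]=1):
  H  [+1088.12930 -378.98156 +233.60580]
  H  [+810.94876 +1535.27839 +303.94616]
  H  [+0.71347 +0.21056 +1.00000]
B = K⁻¹H; ‖b₁‖=2.030297, ‖b₂‖=2.030297; λ = 2/(‖b₁‖+‖b₂‖) = 0.492539, sign → tz>0 ⇒ λ=+0.492539
r₁ = λ·B[:,0] = (+0.85625,+0.37861,+0.35141); r₂ = λ·B[:,1] = (-0.43752,+0.89321,+0.10371)
r₃ = r₁×r₂ = (-0.27462,-0.24255,+0.93046); SVD([r₁ r₂ r₃]) → R = UVᵀ:
  R  [+0.85625 -0.43752 -0.27462]
  R  [+0.37861 +0.89321 -0.24255]
  R  [+0.35141 +0.10371 +0.93046]
t = (-0.07315, +0.02855, +0.49254) m
tr R = 2.679917; θ = arccos((tr R − 1)/2) = 0.573589 rad = 32.864°
axis k = ((R−Rᵀ)₃₂, (R−Rᵀ)₁₃, (R−Rᵀ)₂₁) / (2 sinθ) = (+0.319043, -0.576823, +0.751988)
rvec = θ·k = (+0.183000, -0.330859, +0.431332)

rvec=(0.1830, -0.3309, 0.4313) tvec=(-0.0731, 0.0286, 0.4925)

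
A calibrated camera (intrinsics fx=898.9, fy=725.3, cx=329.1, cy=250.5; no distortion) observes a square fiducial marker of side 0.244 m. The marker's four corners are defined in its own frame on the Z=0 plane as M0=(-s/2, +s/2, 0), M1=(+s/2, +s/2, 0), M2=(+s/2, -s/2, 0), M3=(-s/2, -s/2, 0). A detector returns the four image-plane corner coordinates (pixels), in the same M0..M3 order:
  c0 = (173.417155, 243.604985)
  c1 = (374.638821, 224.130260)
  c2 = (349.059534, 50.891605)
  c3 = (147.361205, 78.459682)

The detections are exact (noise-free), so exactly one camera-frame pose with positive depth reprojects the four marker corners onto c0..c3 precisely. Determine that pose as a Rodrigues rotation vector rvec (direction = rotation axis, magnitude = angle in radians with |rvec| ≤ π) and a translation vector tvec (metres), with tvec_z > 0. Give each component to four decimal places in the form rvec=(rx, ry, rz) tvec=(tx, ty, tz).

Intrinsics K: fx=898.9, fy=725.3, cx=329.1, cy=250.5
Marker side s = 0.244 m; corners in marker frame (Z=0):
  M0 = (-0.1220, +0.1220, 0)
  M1 = (+0.1220, +0.1220, 0)
  M2 = (+0.1220, -0.1220, 0)
  M3 = (-0.1220, -0.1220, 0)
Detected image corners:
  c0 = (173.417155, 243.604985) px
  c1 = (374.638821, 224.130260) px
  c2 = (349.059534, 50.891605) px
  c3 = (147.361205, 78.459682) px
Planar DLT: solve 8×8 A·h = b for H (H[2,2]=1):
  H  [+775.70209 +114.76592 +258.82228]
  H  [-124.88417 +698.12947 +149.89918]
  H  [-0.19129 +0.03421 +1.00000]
B = K⁻¹H; ‖b₁‖=0.958282, ‖b₂‖=0.958282; λ = 2/(‖b₁‖+‖b₂‖) = 1.043534, sign → tz>0 ⇒ λ=+1.043534
r₁ = λ·B[:,0] = (+0.97360,-0.11074,-0.19962); r₂ = λ·B[:,1] = (+0.12016,+0.99211,+0.03570)
r₃ = r₁×r₂ = (+0.19409,-0.05874,+0.97922); SVD([r₁ r₂ r₃]) → R = UVᵀ:
  R  [+0.97360 +0.12016 +0.19409]
  R  [-0.11074 +0.99211 -0.05874]
  R  [-0.19962 +0.03570 +0.97922]
t = (-0.08159, -0.14474, +1.04353) m
tr R = 2.944932; θ = arccos((tr R − 1)/2) = 0.235207 rad = 13.476°
axis k = ((R−Rᵀ)₃₂, (R−Rᵀ)₁₃, (R−Rᵀ)₂₁) / (2 sinθ) = (+0.202633, +0.844705, -0.495392)
rvec = θ·k = (+0.047661, +0.198681, -0.116520)

rvec=(0.0477, 0.1987, -0.1165) tvec=(-0.0816, -0.1447, 1.0435)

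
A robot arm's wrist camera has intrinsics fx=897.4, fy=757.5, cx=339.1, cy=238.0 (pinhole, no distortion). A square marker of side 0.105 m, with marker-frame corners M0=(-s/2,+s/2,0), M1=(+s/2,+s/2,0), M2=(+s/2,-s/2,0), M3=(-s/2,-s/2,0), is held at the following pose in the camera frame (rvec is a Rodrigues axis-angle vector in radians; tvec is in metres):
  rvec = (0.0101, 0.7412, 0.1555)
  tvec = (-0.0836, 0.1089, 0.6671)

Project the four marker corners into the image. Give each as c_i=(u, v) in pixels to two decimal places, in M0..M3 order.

Intrinsics K: fx=897.4, fy=757.5, cx=339.1, cy=238.0
Marker side s = 0.105 m; corners in marker frame (Z=0):
  M0 = (-0.0525, +0.0525, 0)
  M1 = (+0.0525, +0.0525, 0)
  M2 = (+0.0525, -0.0525, 0)
  M3 = (-0.0525, -0.0525, 0)
rvec = (0.0101, 0.7412, 0.1555), |rvec| = θ = 0.75740 rad = 43.396°
Rodrigues: sinθ=0.68704, 1−cosθ=0.27338; R = I + sinθ·[k]× + (1−cosθ)·[k]×²:
    [+0.72667 -0.13749 +0.67309]
    [+0.14462 +0.98843 +0.04576]
    [-0.67159 +0.06409 +0.73815]
t = (-0.0836, 0.1089, 0.6671) m
M0: Pc = R·M0+t = (-0.12897, +0.15320, +0.70572); u = 897.4·(-0.12897)/0.70572 + 339.1 = 175.1035, v = 757.5·(+0.15320)/0.70572 + 238.0 = 402.4397
M1: Pc = R·M1+t = (-0.05267, +0.16839, +0.63521); u = 897.4·(-0.05267)/0.63521 + 339.1 = 264.6926, v = 757.5·(+0.16839)/0.63521 + 238.0 = 438.8036
M2: Pc = R·M2+t = (-0.03823, +0.06460, +0.62848); u = 897.4·(-0.03823)/0.62848 + 339.1 = 284.5090, v = 757.5·(+0.06460)/0.62848 + 238.0 = 315.8622
M3: Pc = R·M3+t = (-0.11453, +0.04941, +0.69899); u = 897.4·(-0.11453)/0.69899 + 339.1 = 192.0583, v = 757.5·(+0.04941)/0.69899 + 238.0 = 291.5510

c0=(175.10, 402.44) c1=(264.69, 438.80) c2=(284.51, 315.86) c3=(192.06, 291.55)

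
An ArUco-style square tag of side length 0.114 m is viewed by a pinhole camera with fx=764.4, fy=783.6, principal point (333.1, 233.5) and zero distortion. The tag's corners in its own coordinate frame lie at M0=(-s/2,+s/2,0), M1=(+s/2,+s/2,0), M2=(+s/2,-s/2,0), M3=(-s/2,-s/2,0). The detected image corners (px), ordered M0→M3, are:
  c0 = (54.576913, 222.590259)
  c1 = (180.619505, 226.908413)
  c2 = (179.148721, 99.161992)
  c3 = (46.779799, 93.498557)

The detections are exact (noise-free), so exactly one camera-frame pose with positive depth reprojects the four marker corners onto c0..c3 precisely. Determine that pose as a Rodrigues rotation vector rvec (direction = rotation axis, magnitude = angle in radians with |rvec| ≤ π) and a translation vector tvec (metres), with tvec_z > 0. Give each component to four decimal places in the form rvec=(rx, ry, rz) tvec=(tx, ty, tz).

rvec=(0.2972, -0.0462, 0.0407) tvec=(-0.1945, -0.0623, 0.6835)

Intrinsics K: fx=764.4, fy=783.6, cx=333.1, cy=233.5
Marker side s = 0.114 m; corners in marker frame (Z=0):
  M0 = (-0.0570, +0.0570, 0)
  M1 = (+0.0570, +0.0570, 0)
  M2 = (+0.0570, -0.0570, 0)
  M3 = (-0.0570, -0.0570, 0)
Detected image corners:
  c0 = (54.576913, 222.590259) px
  c1 = (180.619505, 226.908413) px
  c2 = (179.148721, 99.161992) px
  c3 = (46.779799, 93.498557) px
Planar DLT: solve 8×8 A·h = b for H (H[2,2]=1):
  H  [+1141.39010 +89.73173 +115.61490]
  H  [+55.72485 +1194.97624 +162.11258]
  H  [+0.07531 +0.42680 +1.00000]
B = K⁻¹H; ‖b₁‖=1.463119, ‖b₂‖=1.463119; λ = 2/(‖b₁‖+‖b₂‖) = 0.683471, sign → tz>0 ⇒ λ=+0.683471
r₁ = λ·B[:,0] = (+0.99812,+0.03327,+0.05147); r₂ = λ·B[:,1] = (-0.04688,+0.95536,+0.29171)
r₃ = r₁×r₂ = (-0.03947,-0.29357,+0.95512); SVD([r₁ r₂ r₃]) → R = UVᵀ:
  R  [+0.99812 -0.04688 -0.03947]
  R  [+0.03327 +0.95536 -0.29357]
  R  [+0.05147 +0.29171 +0.95512]
t = (-0.19446, -0.06227, +0.68347) m
tr R = 2.908601; θ = arccos((tr R − 1)/2) = 0.303487 rad = 17.388°
axis k = ((R−Rᵀ)₃₂, (R−Rᵀ)₁₃, (R−Rᵀ)₂₁) / (2 sinθ) = (+0.979219, -0.152144, +0.134100)
rvec = θ·k = (+0.297180, -0.046174, +0.040698)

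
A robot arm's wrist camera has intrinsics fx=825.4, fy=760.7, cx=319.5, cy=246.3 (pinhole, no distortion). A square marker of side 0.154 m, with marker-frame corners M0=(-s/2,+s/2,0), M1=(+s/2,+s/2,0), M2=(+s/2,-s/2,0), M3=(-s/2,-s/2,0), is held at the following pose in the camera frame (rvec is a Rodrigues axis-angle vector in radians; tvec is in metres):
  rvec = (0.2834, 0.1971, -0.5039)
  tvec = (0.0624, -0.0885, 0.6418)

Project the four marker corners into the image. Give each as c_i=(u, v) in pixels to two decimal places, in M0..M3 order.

c0=(361.91, 257.94) c1=(535.20, 176.87) c2=(442.14, 10.87) c3=(265.47, 106.24)

Intrinsics K: fx=825.4, fy=760.7, cx=319.5, cy=246.3
Marker side s = 0.154 m; corners in marker frame (Z=0):
  M0 = (-0.0770, +0.0770, 0)
  M1 = (+0.0770, +0.0770, 0)
  M2 = (+0.0770, -0.0770, 0)
  M3 = (-0.0770, -0.0770, 0)
rvec = (0.2834, 0.1971, -0.5039), |rvec| = θ = 0.61080 rad = 34.996°
Rodrigues: sinθ=0.57352, 1−cosθ=0.18081; R = I + sinθ·[k]× + (1−cosθ)·[k]×²:
    [+0.85811 +0.50022 +0.11586]
    [-0.44608 +0.83802 -0.31424]
    [-0.25428 +0.21797 +0.94225]
t = (0.0624, -0.0885, 0.6418) m
M0: Pc = R·M0+t = (+0.03484, +0.01038, +0.67816); u = 825.4·(+0.03484)/0.67816 + 319.5 = 361.9067, v = 760.7·(+0.01038)/0.67816 + 246.3 = 257.9377
M1: Pc = R·M1+t = (+0.16699, -0.05832, +0.63900); u = 825.4·(+0.16699)/0.63900 + 319.5 = 535.2026, v = 760.7·(-0.05832)/0.63900 + 246.3 = 176.8725
M2: Pc = R·M2+t = (+0.08996, -0.18738, +0.60544); u = 825.4·(+0.08996)/0.60544 + 319.5 = 442.1408, v = 760.7·(-0.18738)/0.60544 + 246.3 = 10.8729
M3: Pc = R·M3+t = (-0.04219, -0.11868, +0.64460); u = 825.4·(-0.04219)/0.64460 + 319.5 = 265.4741, v = 760.7·(-0.11868)/0.64460 + 246.3 = 106.2441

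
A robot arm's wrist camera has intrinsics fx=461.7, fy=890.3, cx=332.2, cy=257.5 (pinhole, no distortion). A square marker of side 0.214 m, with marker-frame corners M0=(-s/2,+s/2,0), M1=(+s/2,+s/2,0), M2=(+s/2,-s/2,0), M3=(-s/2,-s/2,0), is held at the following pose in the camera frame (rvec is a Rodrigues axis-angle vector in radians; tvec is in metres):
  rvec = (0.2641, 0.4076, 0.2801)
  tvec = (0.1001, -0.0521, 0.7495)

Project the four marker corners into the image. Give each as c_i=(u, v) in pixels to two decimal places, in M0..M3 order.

Intrinsics K: fx=461.7, fy=890.3, cx=332.2, cy=257.5
Marker side s = 0.214 m; corners in marker frame (Z=0):
  M0 = (-0.1070, +0.1070, 0)
  M1 = (+0.1070, +0.1070, 0)
  M2 = (+0.1070, -0.1070, 0)
  M3 = (-0.1070, -0.1070, 0)
rvec = (0.2641, 0.4076, 0.2801), |rvec| = θ = 0.56066 rad = 32.124°
Rodrigues: sinθ=0.53175, 1−cosθ=0.15310; R = I + sinθ·[k]× + (1−cosθ)·[k]×²:
    [+0.88087 -0.21323 +0.42261]
    [+0.31808 +0.92782 -0.19487]
    [-0.35055 +0.30608 +0.88511]
t = (0.1001, -0.0521, 0.7495) m
M0: Pc = R·M0+t = (-0.01697, +0.01314, +0.81976); u = 461.7·(-0.01697)/0.81976 + 332.2 = 322.6430, v = 890.3·(+0.01314)/0.81976 + 257.5 = 271.7726
M1: Pc = R·M1+t = (+0.17154, +0.08121, +0.74474); u = 461.7·(+0.17154)/0.74474 + 332.2 = 438.5445, v = 890.3·(+0.08121)/0.74474 + 257.5 = 354.5840
M2: Pc = R·M2+t = (+0.21717, -0.11734, +0.67924); u = 461.7·(+0.21717)/0.67924 + 332.2 = 479.8161, v = 890.3·(-0.11734)/0.67924 + 257.5 = 103.6967
M3: Pc = R·M3+t = (+0.02866, -0.18541, +0.75426); u = 461.7·(+0.02866)/0.75426 + 332.2 = 349.7446, v = 890.3·(-0.18541)/0.75426 + 257.5 = 38.6467

c0=(322.64, 271.77) c1=(438.54, 354.58) c2=(479.82, 103.70) c3=(349.74, 38.65)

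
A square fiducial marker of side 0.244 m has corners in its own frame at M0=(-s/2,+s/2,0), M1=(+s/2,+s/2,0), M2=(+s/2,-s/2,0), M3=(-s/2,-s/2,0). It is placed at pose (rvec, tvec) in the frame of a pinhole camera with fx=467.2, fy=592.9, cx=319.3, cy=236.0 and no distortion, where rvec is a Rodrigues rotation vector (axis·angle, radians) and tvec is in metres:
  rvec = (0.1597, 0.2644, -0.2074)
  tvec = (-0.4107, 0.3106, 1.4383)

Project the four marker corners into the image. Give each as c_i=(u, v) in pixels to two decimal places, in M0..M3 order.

c0=(162.70, 415.62) c1=(231.08, 405.58) c2=(210.74, 308.80) c3=(141.81, 323.51)

Intrinsics K: fx=467.2, fy=592.9, cx=319.3, cy=236.0
Marker side s = 0.244 m; corners in marker frame (Z=0):
  M0 = (-0.1220, +0.1220, 0)
  M1 = (+0.1220, +0.1220, 0)
  M2 = (+0.1220, -0.1220, 0)
  M3 = (-0.1220, -0.1220, 0)
rvec = (0.1597, 0.2644, -0.2074), |rvec| = θ = 0.37206 rad = 21.317°
Rodrigues: sinθ=0.36353, 1−cosθ=0.06842; R = I + sinθ·[k]× + (1−cosθ)·[k]×²:
    [+0.94419 +0.22352 +0.24197]
    [-0.18178 +0.96613 -0.18314]
    [-0.27471 +0.12894 +0.95284]
t = (-0.4107, 0.3106, 1.4383) m
M0: Pc = R·M0+t = (-0.49862, +0.45065, +1.48755); u = 467.2·(-0.49862)/1.48755 + 319.3 = 162.6957, v = 592.9·(+0.45065)/1.48755 + 236.0 = 415.6164
M1: Pc = R·M1+t = (-0.26824, +0.40629, +1.42052); u = 467.2·(-0.26824)/1.42052 + 319.3 = 231.0773, v = 592.9·(+0.40629)/1.42052 + 236.0 = 405.5794
M2: Pc = R·M2+t = (-0.32278, +0.17055, +1.38905); u = 467.2·(-0.32278)/1.38905 + 319.3 = 210.7355, v = 592.9·(+0.17055)/1.38905 + 236.0 = 308.7991
M3: Pc = R·M3+t = (-0.55316, +0.21491, +1.45608); u = 467.2·(-0.55316)/1.45608 + 319.3 = 141.8128, v = 592.9·(+0.21491)/1.45608 + 236.0 = 323.5082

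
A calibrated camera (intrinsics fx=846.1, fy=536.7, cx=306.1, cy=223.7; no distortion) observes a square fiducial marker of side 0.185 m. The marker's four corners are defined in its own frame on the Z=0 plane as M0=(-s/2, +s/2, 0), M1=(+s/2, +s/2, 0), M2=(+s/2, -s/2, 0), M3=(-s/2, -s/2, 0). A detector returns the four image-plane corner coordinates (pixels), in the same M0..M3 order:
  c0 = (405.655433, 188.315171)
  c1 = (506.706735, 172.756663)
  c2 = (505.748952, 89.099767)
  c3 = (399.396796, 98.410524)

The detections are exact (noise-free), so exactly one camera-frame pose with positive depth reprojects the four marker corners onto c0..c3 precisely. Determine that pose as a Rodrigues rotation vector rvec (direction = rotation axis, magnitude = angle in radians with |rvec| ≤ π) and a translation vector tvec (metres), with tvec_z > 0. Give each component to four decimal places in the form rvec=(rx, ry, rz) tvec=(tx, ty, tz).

Intrinsics K: fx=846.1, fy=536.7, cx=306.1, cy=223.7
Marker side s = 0.185 m; corners in marker frame (Z=0):
  M0 = (-0.0925, +0.0925, 0)
  M1 = (+0.0925, +0.0925, 0)
  M2 = (+0.0925, -0.0925, 0)
  M3 = (-0.0925, -0.0925, 0)
Detected image corners:
  c0 = (405.655433, 188.315171) px
  c1 = (506.706735, 172.756663) px
  c2 = (505.748952, 89.099767) px
  c3 = (399.396796, 98.410524) px
Planar DLT: solve 8×8 A·h = b for H (H[2,2]=1):
  H  [+754.05169 +137.74014 +456.46679]
  H  [-9.11299 +504.27704 +137.94958]
  H  [+0.42662 +0.26146 +1.00000]
B = K⁻¹H; ‖b₁‖=0.873456, ‖b₂‖=0.873456; λ = 2/(‖b₁‖+‖b₂‖) = 1.144877, sign → tz>0 ⇒ λ=+1.144877
r₁ = λ·B[:,0] = (+0.84362,-0.22302,+0.48843); r₂ = λ·B[:,1] = (+0.07808,+0.95095,+0.29934)
r₃ = r₁×r₂ = (-0.53123,-0.21439,+0.81965); SVD([r₁ r₂ r₃]) → R = UVᵀ:
  R  [+0.84362 +0.07808 -0.53123]
  R  [-0.22302 +0.95095 -0.21439]
  R  [+0.48843 +0.29934 +0.81965]
t = (+0.20346, -0.18292, +1.14488) m
tr R = 2.614218; θ = arccos((tr R − 1)/2) = 0.631557 rad = 36.186°
axis k = ((R−Rᵀ)₃₂, (R−Rᵀ)₁₃, (R−Rᵀ)₂₁) / (2 sinθ) = (+0.435068, -0.863534, -0.255001)
rvec = θ·k = (+0.274770, -0.545371, -0.161048)

rvec=(0.2748, -0.5454, -0.1610) tvec=(0.2035, -0.1829, 1.1449)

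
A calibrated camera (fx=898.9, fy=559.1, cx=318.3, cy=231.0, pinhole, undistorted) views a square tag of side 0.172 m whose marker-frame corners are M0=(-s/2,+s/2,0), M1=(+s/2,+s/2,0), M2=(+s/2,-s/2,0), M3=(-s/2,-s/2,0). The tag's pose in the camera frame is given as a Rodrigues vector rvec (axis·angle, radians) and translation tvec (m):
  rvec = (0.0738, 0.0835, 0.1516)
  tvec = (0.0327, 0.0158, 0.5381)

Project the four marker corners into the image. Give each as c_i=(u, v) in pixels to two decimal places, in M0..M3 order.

Intrinsics K: fx=898.9, fy=559.1, cx=318.3, cy=231.0
Marker side s = 0.172 m; corners in marker frame (Z=0):
  M0 = (-0.0860, +0.0860, 0)
  M1 = (+0.0860, +0.0860, 0)
  M2 = (+0.0860, -0.0860, 0)
  M3 = (-0.0860, -0.0860, 0)
rvec = (0.0738, 0.0835, 0.1516), |rvec| = θ = 0.18815 rad = 10.780°
Rodrigues: sinθ=0.18704, 1−cosθ=0.01765; R = I + sinθ·[k]× + (1−cosθ)·[k]×²:
    [+0.98507 -0.14764 +0.08859]
    [+0.15378 +0.98583 -0.06705]
    [-0.07743 +0.07968 +0.99381]
t = (0.0327, 0.0158, 0.5381) m
M0: Pc = R·M0+t = (-0.06471, +0.08736, +0.55161); u = 898.9·(-0.06471)/0.55161 + 318.3 = 212.8454, v = 559.1·(+0.08736)/0.55161 + 231.0 = 319.5421
M1: Pc = R·M1+t = (+0.10472, +0.11381, +0.53829); u = 898.9·(+0.10472)/0.53829 + 318.3 = 493.1713, v = 559.1·(+0.11381)/0.53829 + 231.0 = 349.2052
M2: Pc = R·M2+t = (+0.13011, -0.05576, +0.52459); u = 898.9·(+0.13011)/0.52459 + 318.3 = 541.2517, v = 559.1·(-0.05576)/0.52459 + 231.0 = 171.5758
M3: Pc = R·M3+t = (-0.03932, -0.08221, +0.53791); u = 898.9·(-0.03932)/0.53791 + 318.3 = 252.5935, v = 559.1·(-0.08221)/0.53791 + 231.0 = 145.5550

c0=(212.85, 319.54) c1=(493.17, 349.21) c2=(541.25, 171.58) c3=(252.59, 145.55)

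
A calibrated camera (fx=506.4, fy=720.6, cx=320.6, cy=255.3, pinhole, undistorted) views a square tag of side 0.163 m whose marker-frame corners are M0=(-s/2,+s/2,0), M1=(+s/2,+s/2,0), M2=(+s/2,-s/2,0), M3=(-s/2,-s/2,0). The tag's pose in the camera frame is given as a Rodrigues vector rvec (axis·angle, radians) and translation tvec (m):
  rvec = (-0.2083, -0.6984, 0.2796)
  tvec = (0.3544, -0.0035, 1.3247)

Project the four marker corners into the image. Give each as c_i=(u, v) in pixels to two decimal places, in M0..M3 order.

Intrinsics K: fx=506.4, fy=720.6, cx=320.6, cy=255.3
Marker side s = 0.163 m; corners in marker frame (Z=0):
  M0 = (-0.0815, +0.0815, 0)
  M1 = (+0.0815, +0.0815, 0)
  M2 = (+0.0815, -0.0815, 0)
  M3 = (-0.0815, -0.0815, 0)
rvec = (-0.2083, -0.6984, 0.2796), |rvec| = θ = 0.78059 rad = 44.725°
Rodrigues: sinθ=0.70370, 1−cosθ=0.28950; R = I + sinθ·[k]× + (1−cosθ)·[k]×²:
    [+0.73111 -0.18294 -0.65728]
    [+0.32118 +0.94224 +0.09500]
    [+0.60193 -0.28056 +0.74764]
t = (0.3544, -0.0035, 1.3247) m
M0: Pc = R·M0+t = (+0.27990, +0.04712, +1.25278); u = 506.4·(+0.27990)/1.25278 + 320.6 = 433.7438, v = 720.6·(+0.04712)/1.25278 + 255.3 = 282.4017
M1: Pc = R·M1+t = (+0.39908, +0.09947, +1.35089); u = 506.4·(+0.39908)/1.35089 + 320.6 = 470.1990, v = 720.6·(+0.09947)/1.35089 + 255.3 = 308.3591
M2: Pc = R·M2+t = (+0.42890, -0.05412, +1.39662); u = 506.4·(+0.42890)/1.39662 + 320.6 = 476.1126, v = 720.6·(-0.05412)/1.39662 + 255.3 = 227.3780
M3: Pc = R·M3+t = (+0.30972, -0.10647, +1.29851); u = 506.4·(+0.30972)/1.29851 + 320.6 = 441.3880, v = 720.6·(-0.10647)/1.29851 + 255.3 = 196.2158

c0=(433.74, 282.40) c1=(470.20, 308.36) c2=(476.11, 227.38) c3=(441.39, 196.22)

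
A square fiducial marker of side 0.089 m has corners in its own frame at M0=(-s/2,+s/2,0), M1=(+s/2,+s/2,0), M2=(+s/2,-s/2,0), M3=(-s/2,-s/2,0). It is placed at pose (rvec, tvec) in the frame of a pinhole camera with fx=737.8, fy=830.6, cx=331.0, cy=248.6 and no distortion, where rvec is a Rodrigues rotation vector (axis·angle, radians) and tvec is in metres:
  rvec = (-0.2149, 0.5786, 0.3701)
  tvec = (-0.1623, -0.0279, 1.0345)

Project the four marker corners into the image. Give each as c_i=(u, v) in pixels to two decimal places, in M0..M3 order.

Intrinsics K: fx=737.8, fy=830.6, cx=331.0, cy=248.6
Marker side s = 0.089 m; corners in marker frame (Z=0):
  M0 = (-0.0445, +0.0445, 0)
  M1 = (+0.0445, +0.0445, 0)
  M2 = (+0.0445, -0.0445, 0)
  M3 = (-0.0445, -0.0445, 0)
rvec = (-0.2149, 0.5786, 0.3701), |rvec| = θ = 0.71968 rad = 41.234°
Rodrigues: sinθ=0.65914, 1−cosθ=0.24798; R = I + sinθ·[k]× + (1−cosθ)·[k]×²:
    [+0.77413 -0.39850 +0.49185]
    [+0.27944 +0.91231 +0.29935]
    [-0.56801 -0.09430 +0.81760]
t = (-0.1623, -0.0279, 1.0345) m
M0: Pc = R·M0+t = (-0.21448, +0.00026, +1.05558); u = 737.8·(-0.21448)/1.05558 + 331.0 = 181.0873, v = 830.6·(+0.00026)/1.05558 + 248.6 = 248.8067
M1: Pc = R·M1+t = (-0.14558, +0.02513, +1.00503); u = 737.8·(-0.14558)/1.00503 + 331.0 = 224.1250, v = 830.6·(+0.02513)/1.00503 + 248.6 = 269.3707
M2: Pc = R·M2+t = (-0.11012, -0.05606, +1.01342); u = 737.8·(-0.11012)/1.01342 + 331.0 = 250.8309, v = 830.6·(-0.05606)/1.01342 + 248.6 = 202.6509
M3: Pc = R·M3+t = (-0.17902, -0.08093, +1.06397); u = 737.8·(-0.17902)/1.06397 + 331.0 = 206.8637, v = 830.6·(-0.08093)/1.06397 + 248.6 = 185.4192

c0=(181.09, 248.81) c1=(224.13, 269.37) c2=(250.83, 202.65) c3=(206.86, 185.42)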